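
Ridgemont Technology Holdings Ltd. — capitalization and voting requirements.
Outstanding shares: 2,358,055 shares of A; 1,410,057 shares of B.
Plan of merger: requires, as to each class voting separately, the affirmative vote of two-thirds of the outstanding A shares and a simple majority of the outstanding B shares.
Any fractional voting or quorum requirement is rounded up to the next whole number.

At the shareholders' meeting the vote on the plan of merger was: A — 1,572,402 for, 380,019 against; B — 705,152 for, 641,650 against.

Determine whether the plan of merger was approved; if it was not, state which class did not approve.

Approved — every class gave the required vote.

A: 2/3 of 2358055 = 1572036.67, rounded up to 1572037; 1,572,037 required, 1,572,402 in favor — approved.
B: a majority of 1410057 is 705029; 705,029 required, 705,152 in favor — approved.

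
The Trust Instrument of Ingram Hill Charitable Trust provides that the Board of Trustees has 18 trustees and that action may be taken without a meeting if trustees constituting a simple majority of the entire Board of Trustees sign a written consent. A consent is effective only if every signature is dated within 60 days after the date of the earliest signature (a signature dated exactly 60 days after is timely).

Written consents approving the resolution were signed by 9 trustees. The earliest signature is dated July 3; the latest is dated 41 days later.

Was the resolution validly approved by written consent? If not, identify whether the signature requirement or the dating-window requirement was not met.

Not effective — insufficient signatures.

Signatures required: a simple majority of 18 — a majority of 18 is 10, so 10 needed; 9 signed. Insufficient.
Dating window: the latest signature is 41 days after the earliest; the limit is 60 days. Within the window.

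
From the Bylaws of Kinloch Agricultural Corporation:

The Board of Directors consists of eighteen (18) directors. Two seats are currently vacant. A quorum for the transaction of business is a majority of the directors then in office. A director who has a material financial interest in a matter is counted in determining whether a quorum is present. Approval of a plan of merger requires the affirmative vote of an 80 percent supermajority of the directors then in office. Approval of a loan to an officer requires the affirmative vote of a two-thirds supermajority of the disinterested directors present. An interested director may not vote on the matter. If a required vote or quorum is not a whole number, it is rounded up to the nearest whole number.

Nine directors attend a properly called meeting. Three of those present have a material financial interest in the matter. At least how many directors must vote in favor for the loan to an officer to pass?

The loan to an officer requires two-thirds of the disinterested directors present (9 − 3 = 6).
2/3 of 6 = 4.

4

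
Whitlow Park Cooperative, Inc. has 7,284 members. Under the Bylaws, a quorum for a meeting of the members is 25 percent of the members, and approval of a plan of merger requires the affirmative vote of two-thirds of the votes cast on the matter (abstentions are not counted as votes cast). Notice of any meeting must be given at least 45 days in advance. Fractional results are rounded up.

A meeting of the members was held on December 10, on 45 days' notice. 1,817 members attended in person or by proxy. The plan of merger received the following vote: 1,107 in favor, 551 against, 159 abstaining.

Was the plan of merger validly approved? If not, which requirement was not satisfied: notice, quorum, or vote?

Invalid — quorum requirement not satisfied.

Notice: 45 days given; 45 required. Satisfied.
Quorum: 25% of 7,284 = 1,821; 1,817 present. Not satisfied.
Vote: requires two-thirds of the votes cast (1,817 − 159 abstaining = 1,658); 2/3 of 1658 = 1105.33, rounded up to 1106, so 1,106 needed; 1,107 in favor. Satisfied.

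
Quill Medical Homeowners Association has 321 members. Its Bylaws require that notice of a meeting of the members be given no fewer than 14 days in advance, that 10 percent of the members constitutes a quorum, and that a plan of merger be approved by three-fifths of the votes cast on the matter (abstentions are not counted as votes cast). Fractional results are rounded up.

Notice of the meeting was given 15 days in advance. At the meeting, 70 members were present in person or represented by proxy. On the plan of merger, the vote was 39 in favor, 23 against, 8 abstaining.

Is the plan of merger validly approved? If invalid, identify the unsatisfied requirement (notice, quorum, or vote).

Notice: 15 days given; 14 required. Satisfied.
Quorum: 10% of 321 = 32.10, rounded up to 33; 70 present. Satisfied.
Vote: requires three-fifths of the votes cast (70 − 8 abstaining = 62); 3/5 of 62 = 37.20, rounded up to 38, so 38 needed; 39 in favor. Satisfied.

Valid — all requirements satisfied.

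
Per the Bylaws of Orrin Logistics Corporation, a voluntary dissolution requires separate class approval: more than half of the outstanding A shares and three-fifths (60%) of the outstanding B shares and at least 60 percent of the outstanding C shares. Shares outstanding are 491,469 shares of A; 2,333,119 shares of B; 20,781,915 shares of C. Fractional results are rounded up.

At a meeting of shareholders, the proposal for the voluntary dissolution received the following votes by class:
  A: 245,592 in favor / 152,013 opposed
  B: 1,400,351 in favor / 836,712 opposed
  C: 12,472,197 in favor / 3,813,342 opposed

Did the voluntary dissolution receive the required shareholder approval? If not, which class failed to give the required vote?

Not approved — the A shares did not give the required vote.

A: a majority of 491469 is 245735; 245,735 required, 245,592 in favor — not approved.
B: 3/5 of 2333119 = 1399871.40, rounded up to 1399872; 1,399,872 required, 1,400,351 in favor — approved.
C: 3/5 of 20781915 = 12469149; 12,469,149 required, 12,472,197 in favor — approved.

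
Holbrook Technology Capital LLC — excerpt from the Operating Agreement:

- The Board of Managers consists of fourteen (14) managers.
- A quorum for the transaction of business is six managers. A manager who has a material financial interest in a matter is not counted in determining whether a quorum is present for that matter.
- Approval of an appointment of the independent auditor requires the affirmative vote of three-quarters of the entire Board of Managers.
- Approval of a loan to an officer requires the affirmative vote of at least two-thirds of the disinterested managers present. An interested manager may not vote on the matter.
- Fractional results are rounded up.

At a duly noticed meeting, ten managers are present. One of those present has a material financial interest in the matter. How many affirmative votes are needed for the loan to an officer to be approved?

The loan to an officer requires two-thirds of the disinterested managers present (10 − 1 = 9).
2/3 of 9 = 6.

6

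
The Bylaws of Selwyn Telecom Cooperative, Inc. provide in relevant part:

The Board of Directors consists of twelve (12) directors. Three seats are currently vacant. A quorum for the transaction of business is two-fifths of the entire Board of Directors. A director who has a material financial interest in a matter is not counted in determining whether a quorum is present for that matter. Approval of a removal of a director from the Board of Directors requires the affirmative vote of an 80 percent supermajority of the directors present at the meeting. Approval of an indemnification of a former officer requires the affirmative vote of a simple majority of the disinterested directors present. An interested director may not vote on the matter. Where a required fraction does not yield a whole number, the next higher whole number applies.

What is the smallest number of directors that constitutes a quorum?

5

2/5 of 12 = 4.80, rounded up to 5.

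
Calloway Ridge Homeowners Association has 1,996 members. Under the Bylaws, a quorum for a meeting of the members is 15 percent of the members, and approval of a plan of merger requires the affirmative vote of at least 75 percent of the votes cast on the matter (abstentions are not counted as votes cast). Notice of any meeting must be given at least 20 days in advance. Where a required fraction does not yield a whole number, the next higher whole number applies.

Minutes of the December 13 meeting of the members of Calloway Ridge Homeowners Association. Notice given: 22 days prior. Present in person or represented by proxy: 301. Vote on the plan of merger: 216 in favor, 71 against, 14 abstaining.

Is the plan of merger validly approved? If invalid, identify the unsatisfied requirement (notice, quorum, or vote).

Valid — all requirements satisfied.

Notice: 22 days given; 20 required. Satisfied.
Quorum: 15% of 1,996 = 299.40, rounded up to 300; 301 present. Satisfied.
Vote: requires three-fourths of the votes cast (301 − 14 abstaining = 287); 3/4 of 287 = 215.25, rounded up to 216, so 216 needed; 216 in favor. Satisfied.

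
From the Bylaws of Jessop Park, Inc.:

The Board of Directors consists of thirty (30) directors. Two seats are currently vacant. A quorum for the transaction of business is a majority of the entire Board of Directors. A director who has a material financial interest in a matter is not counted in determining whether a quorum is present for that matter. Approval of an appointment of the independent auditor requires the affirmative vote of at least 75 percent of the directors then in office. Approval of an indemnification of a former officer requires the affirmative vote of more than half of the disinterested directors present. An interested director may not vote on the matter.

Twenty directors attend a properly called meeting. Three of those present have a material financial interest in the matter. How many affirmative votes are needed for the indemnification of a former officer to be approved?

The indemnification of a former officer requires a majority of the disinterested directors present (20 − 3 = 17).
A majority of 17 is 9.

9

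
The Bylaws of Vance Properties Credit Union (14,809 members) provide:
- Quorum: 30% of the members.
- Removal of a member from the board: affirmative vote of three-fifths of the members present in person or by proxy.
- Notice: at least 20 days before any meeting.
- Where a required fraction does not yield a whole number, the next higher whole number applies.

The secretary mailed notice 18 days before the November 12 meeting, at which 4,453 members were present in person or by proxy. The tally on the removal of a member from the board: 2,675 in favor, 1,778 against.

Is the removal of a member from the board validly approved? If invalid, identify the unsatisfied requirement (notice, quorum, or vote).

Invalid — notice requirement not satisfied.

Notice: 18 days given; 20 required. Not satisfied.
Quorum: 30% of 14,809 = 4,442.70, rounded up to 4,443; 4,453 present. Satisfied.
Vote: requires three-fifths of those present (4,453); 3/5 of 4453 = 2671.80, rounded up to 2672, so 2,672 needed; 2,675 in favor. Satisfied.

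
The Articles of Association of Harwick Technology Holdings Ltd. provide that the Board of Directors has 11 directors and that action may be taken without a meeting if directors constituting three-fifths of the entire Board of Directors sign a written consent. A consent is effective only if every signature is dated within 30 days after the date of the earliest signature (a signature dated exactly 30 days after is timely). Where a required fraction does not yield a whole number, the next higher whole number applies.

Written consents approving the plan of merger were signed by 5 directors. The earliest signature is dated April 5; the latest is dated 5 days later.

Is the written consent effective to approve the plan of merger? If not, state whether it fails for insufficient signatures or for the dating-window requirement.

Not effective — insufficient signatures.

Signatures required: three-fifths of 11 — 3/5 of 11 = 6.60, rounded up to 7, so 7 needed; 5 signed. Insufficient.
Dating window: the latest signature is 5 days after the earliest; the limit is 30 days. Within the window.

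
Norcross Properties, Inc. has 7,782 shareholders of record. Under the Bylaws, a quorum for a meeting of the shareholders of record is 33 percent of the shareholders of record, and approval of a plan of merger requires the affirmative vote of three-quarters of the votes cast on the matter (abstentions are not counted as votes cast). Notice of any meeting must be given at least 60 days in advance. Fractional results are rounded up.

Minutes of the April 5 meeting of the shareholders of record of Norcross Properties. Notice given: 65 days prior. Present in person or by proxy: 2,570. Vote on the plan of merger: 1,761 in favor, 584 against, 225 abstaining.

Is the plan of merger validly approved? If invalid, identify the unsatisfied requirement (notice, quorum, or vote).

Valid — all requirements satisfied.

Notice: 65 days given; 60 required. Satisfied.
Quorum: 33% of 7,782 = 2,568.06, rounded up to 2,569; 2,570 present. Satisfied.
Vote: requires three-fourths of the votes cast (2,570 − 225 abstaining = 2,345); 3/4 of 2345 = 1758.75, rounded up to 1759, so 1,759 needed; 1,761 in favor. Satisfied.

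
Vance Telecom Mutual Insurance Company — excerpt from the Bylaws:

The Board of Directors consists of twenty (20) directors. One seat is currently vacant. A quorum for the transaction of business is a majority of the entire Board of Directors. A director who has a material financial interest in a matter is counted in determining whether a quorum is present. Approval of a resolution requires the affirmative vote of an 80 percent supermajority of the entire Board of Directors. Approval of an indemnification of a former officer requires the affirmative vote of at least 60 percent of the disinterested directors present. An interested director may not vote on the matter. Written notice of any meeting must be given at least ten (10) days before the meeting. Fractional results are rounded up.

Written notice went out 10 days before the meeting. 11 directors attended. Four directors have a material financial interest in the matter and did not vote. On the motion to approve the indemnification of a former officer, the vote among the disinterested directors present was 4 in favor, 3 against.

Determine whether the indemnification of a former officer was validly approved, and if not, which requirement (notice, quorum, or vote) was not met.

Invalid — vote requirement not satisfied.

Notice: 10 days given; 10 required (10 ≥ 10). Satisfied.
Quorum: 11 present (interested directors count toward quorum); quorum is 11. Satisfied.
Vote: the indemnification of a former officer requires three-fifths of the disinterested directors present (11 − 4 = 7). 3/5 of 7 = 4.20, rounded up to 5, so 5 affirmative votes are needed; 4 voted in favor. Not satisfied.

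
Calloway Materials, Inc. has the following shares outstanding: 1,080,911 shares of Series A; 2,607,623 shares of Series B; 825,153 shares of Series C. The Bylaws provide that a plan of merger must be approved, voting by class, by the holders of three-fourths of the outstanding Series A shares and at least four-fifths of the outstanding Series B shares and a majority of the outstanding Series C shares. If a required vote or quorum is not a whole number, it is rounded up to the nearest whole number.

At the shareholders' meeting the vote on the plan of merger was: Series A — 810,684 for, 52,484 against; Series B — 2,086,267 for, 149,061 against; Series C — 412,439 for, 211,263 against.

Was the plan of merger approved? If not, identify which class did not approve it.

Series A: 3/4 of 1080911 = 810683.25, rounded up to 810684; 810,684 required, 810,684 in favor — approved.
Series B: 4/5 of 2607623 = 2086098.40, rounded up to 2086099; 2,086,099 required, 2,086,267 in favor — approved.
Series C: a majority of 825153 is 412577; 412,577 required, 412,439 in favor — not approved.

Not approved — the Series C shares did not give the required vote.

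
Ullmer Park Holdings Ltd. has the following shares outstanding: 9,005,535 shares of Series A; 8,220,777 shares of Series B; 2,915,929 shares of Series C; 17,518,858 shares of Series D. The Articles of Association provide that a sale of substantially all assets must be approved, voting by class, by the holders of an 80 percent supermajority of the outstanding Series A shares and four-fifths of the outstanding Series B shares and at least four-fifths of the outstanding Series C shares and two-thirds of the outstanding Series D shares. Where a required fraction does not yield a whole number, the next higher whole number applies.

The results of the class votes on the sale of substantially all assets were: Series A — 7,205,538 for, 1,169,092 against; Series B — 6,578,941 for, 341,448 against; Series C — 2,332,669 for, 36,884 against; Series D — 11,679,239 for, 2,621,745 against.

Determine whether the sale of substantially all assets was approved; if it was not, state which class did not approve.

Not approved — the Series C shares did not give the required vote.

Series A: 4/5 of 9005535 = 7204428; 7,204,428 required, 7,205,538 in favor — approved.
Series B: 4/5 of 8220777 = 6576621.60, rounded up to 6576622; 6,576,622 required, 6,578,941 in favor — approved.
Series C: 4/5 of 2915929 = 2332743.20, rounded up to 2332744; 2,332,744 required, 2,332,669 in favor — not approved.
Series D: 2/3 of 17518858 = 11679238.67, rounded up to 11679239; 11,679,239 required, 11,679,239 in favor — approved.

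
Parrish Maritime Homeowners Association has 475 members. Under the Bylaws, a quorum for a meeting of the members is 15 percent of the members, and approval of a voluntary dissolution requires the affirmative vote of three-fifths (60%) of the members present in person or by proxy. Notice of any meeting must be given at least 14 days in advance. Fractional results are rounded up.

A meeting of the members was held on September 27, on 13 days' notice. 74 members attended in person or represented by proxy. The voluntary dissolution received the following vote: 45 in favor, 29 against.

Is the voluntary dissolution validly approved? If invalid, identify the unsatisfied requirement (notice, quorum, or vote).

Invalid — notice requirement not satisfied.

Notice: 13 days given; 14 required. Not satisfied.
Quorum: 15% of 475 = 71.25, rounded up to 72; 74 present. Satisfied.
Vote: requires three-fifths of those present (74); 3/5 of 74 = 44.40, rounded up to 45, so 45 needed; 45 in favor. Satisfied.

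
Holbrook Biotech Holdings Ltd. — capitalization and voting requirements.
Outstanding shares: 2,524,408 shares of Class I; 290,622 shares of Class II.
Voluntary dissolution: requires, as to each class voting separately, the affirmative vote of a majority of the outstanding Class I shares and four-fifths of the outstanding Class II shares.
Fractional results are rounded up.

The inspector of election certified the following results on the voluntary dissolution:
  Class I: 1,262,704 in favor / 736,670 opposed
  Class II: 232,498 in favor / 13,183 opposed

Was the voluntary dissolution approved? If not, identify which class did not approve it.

Approved — every class gave the required vote.

Class I: a majority of 2524408 is 1262205; 1,262,205 required, 1,262,704 in favor — approved.
Class II: 4/5 of 290622 = 232497.60, rounded up to 232498; 232,498 required, 232,498 in favor — approved.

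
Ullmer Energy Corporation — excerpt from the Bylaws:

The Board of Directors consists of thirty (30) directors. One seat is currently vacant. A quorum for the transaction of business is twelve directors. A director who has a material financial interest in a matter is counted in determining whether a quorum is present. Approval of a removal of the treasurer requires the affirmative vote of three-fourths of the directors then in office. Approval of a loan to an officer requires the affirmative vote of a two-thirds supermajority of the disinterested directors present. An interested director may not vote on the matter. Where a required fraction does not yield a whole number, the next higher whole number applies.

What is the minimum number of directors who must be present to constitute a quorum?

12

The quorum is fixed at 12.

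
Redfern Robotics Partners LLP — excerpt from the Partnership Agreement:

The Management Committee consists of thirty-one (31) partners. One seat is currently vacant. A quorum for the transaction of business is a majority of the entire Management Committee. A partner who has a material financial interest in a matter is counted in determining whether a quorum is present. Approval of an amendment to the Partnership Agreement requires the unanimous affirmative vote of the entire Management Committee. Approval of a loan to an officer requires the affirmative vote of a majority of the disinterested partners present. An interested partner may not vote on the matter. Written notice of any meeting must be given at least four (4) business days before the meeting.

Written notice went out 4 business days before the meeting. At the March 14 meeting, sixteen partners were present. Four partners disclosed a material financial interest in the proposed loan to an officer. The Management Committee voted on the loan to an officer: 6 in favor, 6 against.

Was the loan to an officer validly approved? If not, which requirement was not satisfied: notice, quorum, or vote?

Invalid — vote requirement not satisfied.

Notice: 4 business days given; 4 required (4 ≥ 4). Satisfied.
Quorum: 16 present (interested partners count toward quorum); quorum is 16. Satisfied.
Vote: the loan to an officer requires a majority of the disinterested partners present (16 − 4 = 12). A majority of 12 is 7, so 7 affirmative votes are needed; 6 voted in favor. Not satisfied.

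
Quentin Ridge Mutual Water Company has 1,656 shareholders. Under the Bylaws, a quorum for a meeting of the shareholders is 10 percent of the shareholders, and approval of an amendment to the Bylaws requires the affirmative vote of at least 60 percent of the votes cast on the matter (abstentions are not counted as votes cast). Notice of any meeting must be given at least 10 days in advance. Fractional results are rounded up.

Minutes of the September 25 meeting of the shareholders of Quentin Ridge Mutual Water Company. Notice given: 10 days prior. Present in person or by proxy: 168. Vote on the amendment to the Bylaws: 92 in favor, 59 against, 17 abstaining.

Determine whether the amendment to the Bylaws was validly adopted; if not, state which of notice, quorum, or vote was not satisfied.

Notice: 10 days given; 10 required. Satisfied.
Quorum: 10% of 1,656 = 165.60, rounded up to 166; 168 present. Satisfied.
Vote: requires three-fifths of the votes cast (168 − 17 abstaining = 151); 3/5 of 151 = 90.60, rounded up to 91, so 91 needed; 92 in favor. Satisfied.

Valid — all requirements satisfied.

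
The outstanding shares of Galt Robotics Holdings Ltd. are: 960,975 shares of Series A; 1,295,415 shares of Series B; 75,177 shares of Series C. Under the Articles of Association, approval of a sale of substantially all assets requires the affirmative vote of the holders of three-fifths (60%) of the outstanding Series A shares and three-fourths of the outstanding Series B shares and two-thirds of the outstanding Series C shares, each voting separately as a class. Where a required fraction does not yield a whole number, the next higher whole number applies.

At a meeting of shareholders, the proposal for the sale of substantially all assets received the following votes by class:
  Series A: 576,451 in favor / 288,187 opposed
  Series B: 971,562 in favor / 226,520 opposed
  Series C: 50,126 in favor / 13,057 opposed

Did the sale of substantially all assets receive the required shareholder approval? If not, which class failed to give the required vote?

Series A: 3/5 of 960975 = 576585; 576,585 required, 576,451 in favor — not approved.
Series B: 3/4 of 1295415 = 971561.25, rounded up to 971562; 971,562 required, 971,562 in favor — approved.
Series C: 2/3 of 75177 = 50118; 50,118 required, 50,126 in favor — approved.

Not approved — the Series A shares did not give the required vote.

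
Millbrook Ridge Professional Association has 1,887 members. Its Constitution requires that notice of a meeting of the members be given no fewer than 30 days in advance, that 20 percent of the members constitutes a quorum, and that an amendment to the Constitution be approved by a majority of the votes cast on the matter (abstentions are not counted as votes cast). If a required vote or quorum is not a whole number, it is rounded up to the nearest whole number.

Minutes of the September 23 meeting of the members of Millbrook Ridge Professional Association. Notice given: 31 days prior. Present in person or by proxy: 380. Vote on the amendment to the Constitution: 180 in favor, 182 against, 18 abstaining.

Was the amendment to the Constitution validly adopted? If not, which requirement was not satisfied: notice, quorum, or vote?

Invalid — vote requirement not satisfied.

Notice: 31 days given; 30 required. Satisfied.
Quorum: 20% of 1,887 = 377.40, rounded up to 378; 380 present. Satisfied.
Vote: requires a majority of the votes cast (380 − 18 abstaining = 362); a majority of 362 is 182, so 182 needed; 180 in favor. Not satisfied.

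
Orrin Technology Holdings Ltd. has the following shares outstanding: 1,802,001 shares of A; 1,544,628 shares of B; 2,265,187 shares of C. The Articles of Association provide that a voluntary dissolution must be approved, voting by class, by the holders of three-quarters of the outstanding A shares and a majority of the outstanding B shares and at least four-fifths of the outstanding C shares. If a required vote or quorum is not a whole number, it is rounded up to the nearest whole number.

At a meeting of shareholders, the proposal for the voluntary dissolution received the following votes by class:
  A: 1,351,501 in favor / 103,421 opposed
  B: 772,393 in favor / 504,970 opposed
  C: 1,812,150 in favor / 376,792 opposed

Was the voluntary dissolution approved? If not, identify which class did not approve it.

Approved — every class gave the required vote.

A: 3/4 of 1802001 = 1351500.75, rounded up to 1351501; 1,351,501 required, 1,351,501 in favor — approved.
B: a majority of 1544628 is 772315; 772,315 required, 772,393 in favor — approved.
C: 4/5 of 2265187 = 1812149.60, rounded up to 1812150; 1,812,150 required, 1,812,150 in favor — approved.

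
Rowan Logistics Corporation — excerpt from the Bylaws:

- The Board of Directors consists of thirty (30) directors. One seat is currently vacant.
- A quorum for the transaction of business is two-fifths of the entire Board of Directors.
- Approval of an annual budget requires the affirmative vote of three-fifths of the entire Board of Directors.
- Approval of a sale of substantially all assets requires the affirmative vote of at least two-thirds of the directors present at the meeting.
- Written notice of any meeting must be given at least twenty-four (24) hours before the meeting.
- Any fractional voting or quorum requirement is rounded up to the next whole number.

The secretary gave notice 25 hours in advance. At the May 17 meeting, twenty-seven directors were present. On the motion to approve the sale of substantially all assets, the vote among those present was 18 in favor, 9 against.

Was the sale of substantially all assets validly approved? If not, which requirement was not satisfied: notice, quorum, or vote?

Notice: 25 hours given; 24 required (25 ≥ 24). Satisfied.
Quorum: 27 present; quorum is 12. Satisfied.
Vote: the sale of substantially all assets requires two-thirds of the directors present (27). 2/3 of 27 = 18, so 18 affirmative votes are needed; 18 voted in favor. Satisfied.

Valid — all requirements satisfied.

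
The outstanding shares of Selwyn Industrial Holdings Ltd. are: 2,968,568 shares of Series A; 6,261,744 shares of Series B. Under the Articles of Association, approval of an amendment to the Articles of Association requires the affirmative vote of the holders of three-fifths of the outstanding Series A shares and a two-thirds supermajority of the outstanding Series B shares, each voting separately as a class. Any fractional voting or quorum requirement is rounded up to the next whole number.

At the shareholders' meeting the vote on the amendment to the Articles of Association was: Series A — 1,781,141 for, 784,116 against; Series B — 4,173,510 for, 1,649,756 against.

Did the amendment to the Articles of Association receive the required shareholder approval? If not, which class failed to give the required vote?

Not approved — the Series B shares did not give the required vote.

Series A: 3/5 of 2968568 = 1781140.80, rounded up to 1781141; 1,781,141 required, 1,781,141 in favor — approved.
Series B: 2/3 of 6261744 = 4174496; 4,174,496 required, 4,173,510 in favor — not approved.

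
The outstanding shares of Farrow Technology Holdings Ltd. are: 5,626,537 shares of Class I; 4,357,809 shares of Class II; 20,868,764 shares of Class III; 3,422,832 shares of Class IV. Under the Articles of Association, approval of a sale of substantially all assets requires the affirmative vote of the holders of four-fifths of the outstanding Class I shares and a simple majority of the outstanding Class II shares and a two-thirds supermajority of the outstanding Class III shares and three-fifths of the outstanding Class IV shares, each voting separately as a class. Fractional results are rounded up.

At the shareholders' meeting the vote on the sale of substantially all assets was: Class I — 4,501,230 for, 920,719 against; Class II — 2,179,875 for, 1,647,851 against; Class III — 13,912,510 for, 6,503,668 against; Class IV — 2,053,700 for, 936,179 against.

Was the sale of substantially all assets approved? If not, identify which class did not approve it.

Approved — every class gave the required vote.

Class I: 4/5 of 5626537 = 4501229.60, rounded up to 4501230; 4,501,230 required, 4,501,230 in favor — approved.
Class II: a majority of 4357809 is 2178905; 2,178,905 required, 2,179,875 in favor — approved.
Class III: 2/3 of 20868764 = 13912509.33, rounded up to 13912510; 13,912,510 required, 13,912,510 in favor — approved.
Class IV: 3/5 of 3422832 = 2053699.20, rounded up to 2053700; 2,053,700 required, 2,053,700 in favor — approved.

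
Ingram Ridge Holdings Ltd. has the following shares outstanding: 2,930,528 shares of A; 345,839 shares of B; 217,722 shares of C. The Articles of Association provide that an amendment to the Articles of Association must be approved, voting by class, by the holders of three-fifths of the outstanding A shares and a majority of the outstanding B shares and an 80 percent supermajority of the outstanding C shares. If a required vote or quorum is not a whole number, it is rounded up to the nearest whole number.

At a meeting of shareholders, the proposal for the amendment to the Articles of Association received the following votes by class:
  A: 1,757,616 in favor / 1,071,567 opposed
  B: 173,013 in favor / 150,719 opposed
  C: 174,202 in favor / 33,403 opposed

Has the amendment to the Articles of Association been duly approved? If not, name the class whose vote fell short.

A: 3/5 of 2930528 = 1758316.80, rounded up to 1758317; 1,758,317 required, 1,757,616 in favor — not approved.
B: a majority of 345839 is 172920; 172,920 required, 173,013 in favor — approved.
C: 4/5 of 217722 = 174177.60, rounded up to 174178; 174,178 required, 174,202 in favor — approved.

Not approved — the A shares did not give the required vote.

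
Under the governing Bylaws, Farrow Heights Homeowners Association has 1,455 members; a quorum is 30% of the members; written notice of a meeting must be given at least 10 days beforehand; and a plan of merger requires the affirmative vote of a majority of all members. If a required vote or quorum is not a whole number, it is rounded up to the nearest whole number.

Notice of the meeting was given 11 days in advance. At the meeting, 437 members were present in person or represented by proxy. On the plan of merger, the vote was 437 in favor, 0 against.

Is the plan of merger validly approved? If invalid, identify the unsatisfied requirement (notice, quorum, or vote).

Invalid — vote requirement not satisfied.

Notice: 11 days given; 10 required. Satisfied.
Quorum: 30% of 1,455 = 436.50, rounded up to 437; 437 present. Satisfied.
Vote: requires a majority of all members (1,455); a majority of 1455 is 728, so 728 needed; 437 in favor. Not satisfied.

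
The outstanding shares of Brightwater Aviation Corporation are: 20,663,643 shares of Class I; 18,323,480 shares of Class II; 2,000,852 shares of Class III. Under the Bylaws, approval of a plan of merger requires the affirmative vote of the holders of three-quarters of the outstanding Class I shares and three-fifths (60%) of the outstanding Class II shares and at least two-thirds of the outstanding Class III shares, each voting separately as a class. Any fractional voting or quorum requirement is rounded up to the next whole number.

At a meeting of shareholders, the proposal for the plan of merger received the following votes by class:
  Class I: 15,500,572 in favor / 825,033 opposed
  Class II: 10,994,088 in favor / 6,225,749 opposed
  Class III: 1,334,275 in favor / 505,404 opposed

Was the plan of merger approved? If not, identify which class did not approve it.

Approved — every class gave the required vote.

Class I: 3/4 of 20663643 = 15497732.25, rounded up to 15497733; 15,497,733 required, 15,500,572 in favor — approved.
Class II: 3/5 of 18323480 = 10994088; 10,994,088 required, 10,994,088 in favor — approved.
Class III: 2/3 of 2000852 = 1333901.33, rounded up to 1333902; 1,333,902 required, 1,334,275 in favor — approved.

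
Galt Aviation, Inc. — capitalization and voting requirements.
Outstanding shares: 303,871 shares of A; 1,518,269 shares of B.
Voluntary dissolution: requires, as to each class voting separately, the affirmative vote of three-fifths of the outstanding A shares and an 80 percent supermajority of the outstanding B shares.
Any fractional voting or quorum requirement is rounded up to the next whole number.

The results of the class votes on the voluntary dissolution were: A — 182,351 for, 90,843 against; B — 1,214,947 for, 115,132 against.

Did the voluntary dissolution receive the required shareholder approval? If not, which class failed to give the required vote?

A: 3/5 of 303871 = 182322.60, rounded up to 182323; 182,323 required, 182,351 in favor — approved.
B: 4/5 of 1518269 = 1214615.20, rounded up to 1214616; 1,214,616 required, 1,214,947 in favor — approved.

Approved — every class gave the required vote.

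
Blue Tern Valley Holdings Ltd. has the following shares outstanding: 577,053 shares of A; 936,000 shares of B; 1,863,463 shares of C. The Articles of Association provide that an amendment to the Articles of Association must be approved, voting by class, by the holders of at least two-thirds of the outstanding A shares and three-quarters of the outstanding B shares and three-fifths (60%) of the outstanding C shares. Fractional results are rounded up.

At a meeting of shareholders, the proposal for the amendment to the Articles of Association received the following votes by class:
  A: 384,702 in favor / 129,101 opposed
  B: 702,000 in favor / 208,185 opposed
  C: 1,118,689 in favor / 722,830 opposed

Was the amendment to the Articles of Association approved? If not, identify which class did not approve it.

A: 2/3 of 577053 = 384702; 384,702 required, 384,702 in favor — approved.
B: 3/4 of 936000 = 702000; 702,000 required, 702,000 in favor — approved.
C: 3/5 of 1863463 = 1118077.80, rounded up to 1118078; 1,118,078 required, 1,118,689 in favor — approved.

Approved — every class gave the required vote.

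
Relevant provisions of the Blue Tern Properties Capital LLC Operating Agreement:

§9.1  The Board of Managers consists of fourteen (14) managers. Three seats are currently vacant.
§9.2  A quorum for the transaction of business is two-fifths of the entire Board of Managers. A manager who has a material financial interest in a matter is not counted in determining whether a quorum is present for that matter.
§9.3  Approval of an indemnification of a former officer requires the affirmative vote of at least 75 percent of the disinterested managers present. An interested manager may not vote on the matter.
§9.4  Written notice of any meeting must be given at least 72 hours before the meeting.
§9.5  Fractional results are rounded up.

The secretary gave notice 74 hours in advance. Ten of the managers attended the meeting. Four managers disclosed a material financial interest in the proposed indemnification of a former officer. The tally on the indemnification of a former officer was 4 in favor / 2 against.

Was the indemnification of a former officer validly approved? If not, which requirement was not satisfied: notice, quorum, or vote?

Invalid — vote requirement not satisfied.

Notice: 74 hours given; 72 required (74 ≥ 72). Satisfied.
Quorum: 10 present, but the 4 interested managers do not count, leaving 6. Quorum is 6. Satisfied.
Vote: the indemnification of a former officer requires three-fourths of the disinterested managers present (10 − 4 = 6). 3/4 of 6 = 4.50, rounded up to 5, so 5 affirmative votes are needed; 4 voted in favor. Not satisfied.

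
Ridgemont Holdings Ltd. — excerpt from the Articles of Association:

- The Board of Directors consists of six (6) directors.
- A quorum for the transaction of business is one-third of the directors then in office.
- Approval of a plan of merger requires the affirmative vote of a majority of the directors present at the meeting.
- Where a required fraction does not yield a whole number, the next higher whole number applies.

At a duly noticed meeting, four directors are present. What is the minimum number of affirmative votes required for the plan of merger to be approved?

3

The plan of merger requires a majority of the directors present (4).
A majority of 4 is 3.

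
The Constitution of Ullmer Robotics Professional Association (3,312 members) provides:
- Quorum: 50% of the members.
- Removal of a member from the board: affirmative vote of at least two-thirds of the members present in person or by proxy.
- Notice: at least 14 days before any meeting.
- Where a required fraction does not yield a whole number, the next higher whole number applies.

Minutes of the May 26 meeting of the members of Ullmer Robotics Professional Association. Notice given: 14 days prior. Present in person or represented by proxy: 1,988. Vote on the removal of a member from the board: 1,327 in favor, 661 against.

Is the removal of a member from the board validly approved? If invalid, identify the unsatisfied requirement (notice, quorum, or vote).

Notice: 14 days given; 14 required. Satisfied.
Quorum: 50% of 3,312 = 1,656; 1,988 present. Satisfied.
Vote: requires two-thirds of those present (1,988); 2/3 of 1988 = 1325.33, rounded up to 1326, so 1,326 needed; 1,327 in favor. Satisfied.

Valid — all requirements satisfied.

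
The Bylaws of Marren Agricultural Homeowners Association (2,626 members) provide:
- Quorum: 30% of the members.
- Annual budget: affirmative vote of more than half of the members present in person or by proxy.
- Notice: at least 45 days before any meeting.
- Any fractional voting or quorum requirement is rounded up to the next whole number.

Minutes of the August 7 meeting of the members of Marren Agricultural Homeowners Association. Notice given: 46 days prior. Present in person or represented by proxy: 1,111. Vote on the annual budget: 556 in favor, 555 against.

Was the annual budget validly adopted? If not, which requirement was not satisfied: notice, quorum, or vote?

Notice: 46 days given; 45 required. Satisfied.
Quorum: 30% of 2,626 = 787.80, rounded up to 788; 1,111 present. Satisfied.
Vote: requires a majority of those present (1,111); a majority of 1111 is 556, so 556 needed; 556 in favor. Satisfied.

Valid — all requirements satisfied.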